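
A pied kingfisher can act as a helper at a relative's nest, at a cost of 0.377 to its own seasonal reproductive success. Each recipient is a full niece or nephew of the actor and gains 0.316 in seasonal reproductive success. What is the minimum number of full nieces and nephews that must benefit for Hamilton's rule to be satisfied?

5

r to a full niece or nephew = 0.25 (full aunt/uncle↔niece/nephew: two paths of length 3 through the shared grandparent pair: r = 2·(1/2)^3 = 1/4).
Hamilton's rule: n·r·B > C  ⇒  n > C/(r·B) = 0.377/(0.25·0.316) = 4.772.
The smallest integer exceeding 4.772 is 5.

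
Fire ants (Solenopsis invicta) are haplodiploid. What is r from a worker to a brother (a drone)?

Her haploid brother carries none of their father's genes and a random half of their mother's genome; that half matches the maternal half of her own genome with probability 1/2: r = 1/2 · 1/2 = 1/4.

0.25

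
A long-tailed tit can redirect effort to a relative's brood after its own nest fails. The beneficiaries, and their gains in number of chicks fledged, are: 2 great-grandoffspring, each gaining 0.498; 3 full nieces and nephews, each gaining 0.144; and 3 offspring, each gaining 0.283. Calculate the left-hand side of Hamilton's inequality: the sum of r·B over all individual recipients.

r to a great-grandoffspring = 1/8 (three parent–offspring links: r = (1/2)^3 = 1/8).
r to a full niece or nephew = 1/4 (full aunt/uncle↔niece/nephew: two paths of length 3 through the shared grandparent pair: r = 2·(1/2)^3 = 1/4).
r to an offspring = 1/2 (one parent–offspring link: r = (1/2)^1 = 1/2).
Summing one r·B term per recipient: 2·0.125·0.498 + 3·0.25·0.144 + 3·0.5·0.283 = 0.657.

0.657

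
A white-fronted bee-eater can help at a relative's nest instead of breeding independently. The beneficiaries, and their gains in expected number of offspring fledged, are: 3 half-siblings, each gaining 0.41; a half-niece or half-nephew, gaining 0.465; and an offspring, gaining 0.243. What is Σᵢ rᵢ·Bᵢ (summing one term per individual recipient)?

r to a half-sibling = 1/4 (half-sibs share one parent — one path of length 2: r = (1/2)^2 = 1/4).
r to a half-niece or half-nephew = 1/8 (half-aunt/uncle↔niece/nephew: one path of length 3: r = (1/2)^3 = 1/8).
r to an offspring = 0.5 (one parent–offspring link: r = (1/2)^1 = 1/2).
Summing one r·B term per recipient: 3·0.25·0.41 + 1·0.125·0.465 + 1·0.5·0.243 = 0.487125.

0.487125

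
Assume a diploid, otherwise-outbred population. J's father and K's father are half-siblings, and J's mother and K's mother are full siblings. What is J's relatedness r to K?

0.1875

With two independent routes of shared ancestry, r is the sum of the two contributions.
J and K are related in two ways: half first cousins through their fathers (r = 1/16) and first cousins through their mothers (r = 1/8).
r = 1/16 + 1/8 = 0.1875.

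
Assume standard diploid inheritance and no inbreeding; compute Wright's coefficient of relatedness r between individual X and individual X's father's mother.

Each parent–offspring link contributes a factor of 1/2, and independent paths through distinct common ancestors add.
Two parent–offspring links: r = (1/2)^2 = 1/4.

0.25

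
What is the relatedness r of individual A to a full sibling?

0.5

Each parent–offspring link contributes a factor of 1/2, and independent paths through distinct common ancestors add.
Full sibs share both parents — two paths of length 2: r = 2·(1/2)^2 = 1/2.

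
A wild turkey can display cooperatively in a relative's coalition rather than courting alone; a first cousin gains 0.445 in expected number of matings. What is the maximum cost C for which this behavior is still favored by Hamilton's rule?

0.055625

r to a first cousin = 1/8 (first cousins share one grandparent pair — two paths of length 4: r = 2·(1/2)^4 = 1/8).
Hamilton's rule: n·r·B > C, so the trait is favored while C < n·r·B = 1·0.125·0.445 = 0.055625.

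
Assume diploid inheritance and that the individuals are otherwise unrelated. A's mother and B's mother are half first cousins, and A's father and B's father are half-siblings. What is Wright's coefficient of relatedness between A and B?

Relatedness sums over independent paths through distinct common ancestors.
A and B are related in two ways: half second cousins through their mothers (r = 1/64) and half first cousins through their fathers (r = 1/16).
r = 1/64 + 1/16 = 5/64 = 0.078125.

0.078125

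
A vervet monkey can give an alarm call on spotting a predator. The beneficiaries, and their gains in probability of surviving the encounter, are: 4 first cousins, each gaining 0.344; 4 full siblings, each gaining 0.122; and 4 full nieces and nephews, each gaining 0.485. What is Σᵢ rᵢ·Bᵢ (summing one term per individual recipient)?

r to a first cousin = 1/8 (first cousins share one grandparent pair — two paths of length 4: r = 2·(1/2)^4 = 1/8).
r to a full sibling = 0.5 (full sibs share both parents — two paths of length 2: r = 2·(1/2)^2 = 1/2).
r to a full niece or nephew = 1/4 (full aunt/uncle↔niece/nephew: two paths of length 3 through the shared grandparent pair: r = 2·(1/2)^3 = 1/4).
Summing one r·B term per recipient: 4·0.125·0.344 + 4·0.5·0.122 + 4·0.25·0.485 = 0.901.

0.901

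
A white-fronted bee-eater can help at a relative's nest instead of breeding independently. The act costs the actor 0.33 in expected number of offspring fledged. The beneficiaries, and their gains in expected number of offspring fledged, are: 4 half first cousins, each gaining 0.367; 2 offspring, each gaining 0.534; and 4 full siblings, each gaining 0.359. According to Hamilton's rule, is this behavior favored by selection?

Hamilton's rule: the trait is favored when the sum of r·B over every recipient exceeds the actor's cost C.
r to a half first cousin = 1/16 (half first cousins share one grandparent — one path of length 4: r = (1/2)^4 = 1/16).
r to an offspring = 1/2 (one parent–offspring link: r = (1/2)^1 = 1/2).
r to a full sibling = 0.5 (full sibs share both parents — two paths of length 2: r = 2·(1/2)^2 = 1/2).
Summing one r·B term per recipient: 4·0.0625·0.367 + 2·0.5·0.534 + 4·0.5·0.359 = 1.34375.
1.34375 > 0.33: the indirect benefit exceeds the cost.

Yes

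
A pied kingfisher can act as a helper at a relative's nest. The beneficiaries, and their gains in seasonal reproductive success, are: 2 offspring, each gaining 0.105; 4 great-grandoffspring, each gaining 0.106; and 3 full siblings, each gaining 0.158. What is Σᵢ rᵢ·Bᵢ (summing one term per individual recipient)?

r to an offspring = 0.5 (one parent–offspring link: r = (1/2)^1 = 1/2).
r to a great-grandoffspring = 0.125 (three parent–offspring links: r = (1/2)^3 = 1/8).
r to a full sibling = 1/2 (full sibs share both parents — two paths of length 2: r = 2·(1/2)^2 = 1/2).
Summing one r·B term per recipient: 2·0.5·0.105 + 4·0.125·0.106 + 3·0.5·0.158 = 0.395.

0.395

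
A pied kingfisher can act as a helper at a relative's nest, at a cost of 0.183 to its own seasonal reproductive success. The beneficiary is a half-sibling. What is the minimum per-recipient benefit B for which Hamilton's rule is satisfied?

r to a half-sibling = 1/4 (half-sibs share one parent — one path of length 2: r = (1/2)^2 = 1/4).
Hamilton's rule with n recipients of equal r: n·r·B > C, so B > C/(n·r) = 0.183/(1·0.25) = 0.732.

0.732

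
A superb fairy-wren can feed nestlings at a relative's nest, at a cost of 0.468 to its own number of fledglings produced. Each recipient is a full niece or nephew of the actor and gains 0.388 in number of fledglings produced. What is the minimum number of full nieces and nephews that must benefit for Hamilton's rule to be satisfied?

5

r to a full niece or nephew = 0.25 (full aunt/uncle↔niece/nephew: two paths of length 3 through the shared grandparent pair: r = 2·(1/2)^3 = 1/4).
Hamilton's rule: n·r·B > C  ⇒  n > C/(r·B) = 0.468/(0.25·0.388) = 4.825.
The smallest integer exceeding 4.825 is 5.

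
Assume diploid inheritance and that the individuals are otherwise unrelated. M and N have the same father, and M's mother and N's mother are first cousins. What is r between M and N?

Independent pedigree routes through distinct common ancestors add.
M and N are related in two ways: half-sibs through their shared father (r = 1/4) and second cousins through their mothers (r = 1/32).
r = 1/4 + 1/32 = 0.28125.

0.28125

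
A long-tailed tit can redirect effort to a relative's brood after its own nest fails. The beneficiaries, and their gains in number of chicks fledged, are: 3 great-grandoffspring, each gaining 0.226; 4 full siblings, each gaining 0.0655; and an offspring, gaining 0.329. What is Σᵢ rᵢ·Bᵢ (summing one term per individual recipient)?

r to a great-grandoffspring = 1/8 (three parent–offspring links: r = (1/2)^3 = 1/8).
r to a full sibling = 1/2 (full sibs share both parents — two paths of length 2: r = 2·(1/2)^2 = 1/2).
r to an offspring = 0.5 (one parent–offspring link: r = (1/2)^1 = 1/2).
Summing one r·B term per recipient: 3·0.125·0.226 + 4·0.5·0.0655 + 1·0.5·0.329 = 0.38025.

0.38025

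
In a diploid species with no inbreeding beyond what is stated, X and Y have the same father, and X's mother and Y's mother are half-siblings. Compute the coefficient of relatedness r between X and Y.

0.3125

With two independent routes of shared ancestry, r is the sum of the two contributions.
X and Y are related in two ways: half-sibs through their shared father (r = 1/4) and half first cousins through their mothers (r = 1/16).
r = 1/4 + 1/16 = 0.3125.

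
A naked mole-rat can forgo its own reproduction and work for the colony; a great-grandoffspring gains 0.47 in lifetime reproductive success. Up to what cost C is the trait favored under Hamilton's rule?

0.05875

r to a great-grandoffspring = 0.125 (three parent–offspring links: r = (1/2)^3 = 1/8).
Hamilton's rule: n·r·B > C, so the trait is favored while C < n·r·B = 1·0.125·0.47 = 0.05875.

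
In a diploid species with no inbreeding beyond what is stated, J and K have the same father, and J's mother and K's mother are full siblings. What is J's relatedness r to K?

0.375

Wright's path rule: contributions from independent ancestry routes add.
J and K are related in two ways: half-sibs through their shared father (r = 1/4) and first cousins through their mothers (r = 1/8).
r = 1/4 + 1/8 = 3/8 = 0.375.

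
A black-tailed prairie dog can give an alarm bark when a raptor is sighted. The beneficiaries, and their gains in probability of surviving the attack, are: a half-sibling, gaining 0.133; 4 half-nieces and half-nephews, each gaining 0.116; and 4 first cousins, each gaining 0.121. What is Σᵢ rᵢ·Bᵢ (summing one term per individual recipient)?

0.15175

r to a half-sibling = 0.25 (half-sibs share one parent — one path of length 2: r = (1/2)^2 = 1/4).
r to a half-niece or half-nephew = 0.125 (half-aunt/uncle↔niece/nephew: one path of length 3: r = (1/2)^3 = 1/8).
r to a first cousin = 0.125 (first cousins share one grandparent pair — two paths of length 4: r = 2·(1/2)^4 = 1/8).
Summing one r·B term per recipient: 1·0.25·0.133 + 4·0.125·0.116 + 4·0.125·0.121 = 0.15175.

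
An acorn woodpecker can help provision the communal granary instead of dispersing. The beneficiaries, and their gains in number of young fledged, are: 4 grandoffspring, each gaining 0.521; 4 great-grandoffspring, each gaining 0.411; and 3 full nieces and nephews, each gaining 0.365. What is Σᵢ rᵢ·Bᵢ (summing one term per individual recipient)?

1.00025

r to a grandoffspring = 1/4 (two parent–offspring links: r = (1/2)^2 = 1/4).
r to a great-grandoffspring = 0.125 (three parent–offspring links: r = (1/2)^3 = 1/8).
r to a full niece or nephew = 1/4 (full aunt/uncle↔niece/nephew: two paths of length 3 through the shared grandparent pair: r = 2·(1/2)^3 = 1/4).
Summing one r·B term per recipient: 4·0.25·0.521 + 4·0.125·0.411 + 3·0.25·0.365 = 1.00025.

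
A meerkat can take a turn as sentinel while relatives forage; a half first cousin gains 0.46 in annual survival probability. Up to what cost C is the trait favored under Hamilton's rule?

0.02875

r to a half first cousin = 0.0625 (half first cousins share one grandparent — one path of length 4: r = (1/2)^4 = 1/16).
Hamilton's rule: n·r·B > C, so the trait is favored while C < n·r·B = 1·0.0625·0.46 = 0.02875.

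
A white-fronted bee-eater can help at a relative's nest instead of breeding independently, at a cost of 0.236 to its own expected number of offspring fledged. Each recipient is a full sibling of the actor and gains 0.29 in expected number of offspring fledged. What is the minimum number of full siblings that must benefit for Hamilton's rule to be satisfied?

r to a full sibling = 0.5 (full sibs share both parents — two paths of length 2: r = 2·(1/2)^2 = 1/2).
Hamilton's rule: n·r·B > C  ⇒  n > C/(r·B) = 0.236/(0.5·0.29) = 1.628.
The smallest integer exceeding 1.628 is 2.

2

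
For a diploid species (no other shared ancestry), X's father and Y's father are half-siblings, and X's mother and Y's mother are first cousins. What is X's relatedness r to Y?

Independent pedigree routes through distinct common ancestors add.
X and Y are related in two ways: half first cousins through their fathers (r = 1/16) and second cousins through their mothers (r = 1/32).
r = 1/16 + 1/32 = 0.09375.

0.09375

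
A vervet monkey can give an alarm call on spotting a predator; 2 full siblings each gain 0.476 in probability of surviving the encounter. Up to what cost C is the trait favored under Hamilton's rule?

0.476

r to a full sibling = 1/2 (full sibs share both parents — two paths of length 2: r = 2·(1/2)^2 = 1/2).
Hamilton's rule: n·r·B > C, so the trait is favored while C < n·r·B = 2·0.5·0.476 = 0.476.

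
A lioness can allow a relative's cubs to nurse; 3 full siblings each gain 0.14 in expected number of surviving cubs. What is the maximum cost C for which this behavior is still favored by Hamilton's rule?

r to a full sibling = 1/2 (full sibs share both parents — two paths of length 2: r = 2·(1/2)^2 = 1/2).
Hamilton's rule: n·r·B > C, so the trait is favored while C < n·r·B = 3·0.5·0.14 = 0.21.

0.21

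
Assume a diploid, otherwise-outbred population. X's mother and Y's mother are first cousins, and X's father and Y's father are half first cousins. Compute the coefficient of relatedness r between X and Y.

0.046875

With two independent routes of shared ancestry, r is the sum of the two contributions.
X and Y are related in two ways: second cousins through their mothers (r = 1/32) and half second cousins through their fathers (r = 1/64).
r = 1/32 + 1/64 = 0.046875.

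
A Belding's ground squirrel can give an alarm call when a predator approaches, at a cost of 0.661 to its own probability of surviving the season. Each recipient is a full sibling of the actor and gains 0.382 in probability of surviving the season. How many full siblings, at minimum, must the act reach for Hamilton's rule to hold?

r to a full sibling = 1/2 (full sibs share both parents — two paths of length 2: r = 2·(1/2)^2 = 1/2).
Hamilton's rule: n·r·B > C  ⇒  n > C/(r·B) = 0.661/(0.5·0.382) = 3.461.
The smallest integer exceeding 3.461 is 4.

4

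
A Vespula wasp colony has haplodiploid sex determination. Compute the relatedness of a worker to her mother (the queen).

0.5

One meiotic link between diploid queen and diploid daughter: r = 1/2.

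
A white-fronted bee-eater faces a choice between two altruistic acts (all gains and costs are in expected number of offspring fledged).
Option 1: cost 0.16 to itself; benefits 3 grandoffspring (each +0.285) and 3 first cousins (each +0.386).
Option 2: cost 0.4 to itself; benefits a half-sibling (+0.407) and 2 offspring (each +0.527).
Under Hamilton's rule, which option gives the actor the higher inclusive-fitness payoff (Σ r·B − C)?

Option 1: r to a grandoffspring = 0.25.
Option 1: r to a first cousin = 0.125.
Option 1: Σ r·B − C = (3·0.25·0.285 + 3·0.125·0.386) − 0.16 = 0.1985.
Option 2: r to a half-sibling = 0.25.
Option 2: r to an offspring = 0.5.
Option 2: Σ r·B − C = (1·0.25·0.407 + 2·0.5·0.527) − 0.4 = 0.22875.
Option 2 has the higher net inclusive-fitness payoff.

Option 2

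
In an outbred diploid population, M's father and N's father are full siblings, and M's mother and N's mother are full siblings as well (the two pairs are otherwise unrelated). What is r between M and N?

0.25

Relatedness sums over independent paths through distinct common ancestors.
M and N are related in two ways: first cousins through their fathers (r = 1/8) and first cousins through their mothers (r = 1/8) — i.e. double first cousins.
r = 1/8 + 1/8 = 1/4 = 0.25.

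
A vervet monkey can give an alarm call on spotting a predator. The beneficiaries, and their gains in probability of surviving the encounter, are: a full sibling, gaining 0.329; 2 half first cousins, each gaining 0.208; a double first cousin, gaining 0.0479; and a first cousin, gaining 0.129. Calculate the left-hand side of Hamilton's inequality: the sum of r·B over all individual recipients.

0.2186

r to a full sibling = 1/2 (full sibs share both parents — two paths of length 2: r = 2·(1/2)^2 = 1/2).
r to a half first cousin = 0.0625 (half first cousins share one grandparent — one path of length 4: r = (1/2)^4 = 1/16).
r to a double first cousin = 0.25 (double first cousins share both grandparent pairs — four paths of length 4: r = 4·(1/2)^4 = 1/4).
r to a first cousin = 0.125 (first cousins share one grandparent pair — two paths of length 4: r = 2·(1/2)^4 = 1/8).
Summing one r·B term per recipient: 1·0.5·0.329 + 2·0.0625·0.208 + 1·0.25·0.0479 + 1·0.125·0.129 = 0.2186.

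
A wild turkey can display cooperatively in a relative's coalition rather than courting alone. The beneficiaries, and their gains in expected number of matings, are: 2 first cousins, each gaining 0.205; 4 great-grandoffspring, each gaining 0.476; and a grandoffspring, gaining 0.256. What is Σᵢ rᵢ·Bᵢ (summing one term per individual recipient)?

0.35325

r to a first cousin = 1/8 (first cousins share one grandparent pair — two paths of length 4: r = 2·(1/2)^4 = 1/8).
r to a great-grandoffspring = 1/8 (three parent–offspring links: r = (1/2)^3 = 1/8).
r to a grandoffspring = 0.25 (two parent–offspring links: r = (1/2)^2 = 1/4).
Summing one r·B term per recipient: 2·0.125·0.205 + 4·0.125·0.476 + 1·0.25·0.256 = 0.35325.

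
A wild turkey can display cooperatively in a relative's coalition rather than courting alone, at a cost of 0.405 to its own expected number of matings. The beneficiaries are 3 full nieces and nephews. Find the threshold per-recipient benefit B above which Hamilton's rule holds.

0.54

r to a full niece or nephew = 1/4 (full aunt/uncle↔niece/nephew: two paths of length 3 through the shared grandparent pair: r = 2·(1/2)^3 = 1/4).
Hamilton's rule with n recipients of equal r: n·r·B > C, so B > C/(n·r) = 0.405/(3·0.25) = 0.54.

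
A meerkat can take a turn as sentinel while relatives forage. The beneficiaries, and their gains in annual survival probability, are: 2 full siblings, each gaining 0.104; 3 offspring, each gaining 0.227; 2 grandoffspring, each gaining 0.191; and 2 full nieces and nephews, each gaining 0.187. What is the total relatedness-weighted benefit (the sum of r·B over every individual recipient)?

r to a full sibling = 0.5 (full sibs share both parents — two paths of length 2: r = 2·(1/2)^2 = 1/2).
r to an offspring = 1/2 (one parent–offspring link: r = (1/2)^1 = 1/2).
r to a grandoffspring = 1/4 (two parent–offspring links: r = (1/2)^2 = 1/4).
r to a full niece or nephew = 1/4 (full aunt/uncle↔niece/nephew: two paths of length 3 through the shared grandparent pair: r = 2·(1/2)^3 = 1/4).
Summing one r·B term per recipient: 2·0.5·0.104 + 3·0.5·0.227 + 2·0.25·0.191 + 2·0.25·0.187 = 0.6335.

0.6335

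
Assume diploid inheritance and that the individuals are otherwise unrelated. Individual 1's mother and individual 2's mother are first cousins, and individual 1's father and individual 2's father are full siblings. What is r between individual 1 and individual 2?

0.15625

With two independent routes of shared ancestry, r is the sum of the two contributions.
Individual 1 and individual 2 are related in two ways: second cousins through their mothers (r = 1/32) and first cousins through their fathers (r = 1/8).
r = 1/32 + 1/8 = 5/32 = 0.15625.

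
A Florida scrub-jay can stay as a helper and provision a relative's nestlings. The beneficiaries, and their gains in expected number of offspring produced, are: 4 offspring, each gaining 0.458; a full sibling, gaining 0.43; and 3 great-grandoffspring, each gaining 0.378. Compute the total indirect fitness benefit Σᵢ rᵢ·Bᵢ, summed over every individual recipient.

r to an offspring = 1/2 (one parent–offspring link: r = (1/2)^1 = 1/2).
r to a full sibling = 0.5 (full sibs share both parents — two paths of length 2: r = 2·(1/2)^2 = 1/2).
r to a great-grandoffspring = 0.125 (three parent–offspring links: r = (1/2)^3 = 1/8).
Summing one r·B term per recipient: 4·0.5·0.458 + 1·0.5·0.43 + 3·0.125·0.378 = 1.27275.

1.27275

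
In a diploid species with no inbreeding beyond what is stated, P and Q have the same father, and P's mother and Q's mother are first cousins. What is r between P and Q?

0.28125

Wright's path rule: contributions from independent ancestry routes add.
P and Q are related in two ways: half-sibs through their shared father (r = 1/4) and second cousins through their mothers (r = 1/32).
r = 1/4 + 1/32 = 0.28125.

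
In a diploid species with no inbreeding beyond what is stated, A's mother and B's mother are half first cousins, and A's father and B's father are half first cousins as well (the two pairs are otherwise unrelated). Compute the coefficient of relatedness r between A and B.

0.03125

Independent pedigree routes through distinct common ancestors add.
A and B are related in two ways: half second cousins through their mothers (r = 1/64) and half second cousins through their fathers (r = 1/64).
r = 1/64 + 1/64 = 0.03125.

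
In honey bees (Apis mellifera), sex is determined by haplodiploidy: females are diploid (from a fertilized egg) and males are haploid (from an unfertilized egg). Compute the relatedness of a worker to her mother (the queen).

One meiotic link between diploid queen and diploid daughter: r = 1/2.

0.5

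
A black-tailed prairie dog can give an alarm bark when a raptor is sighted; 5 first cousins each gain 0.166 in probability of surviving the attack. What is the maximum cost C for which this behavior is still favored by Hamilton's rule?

r to a first cousin = 0.125 (first cousins share one grandparent pair — two paths of length 4: r = 2·(1/2)^4 = 1/8).
Hamilton's rule: n·r·B > C, so the trait is favored while C < n·r·B = 5·0.125·0.166 = 0.10375.

0.10375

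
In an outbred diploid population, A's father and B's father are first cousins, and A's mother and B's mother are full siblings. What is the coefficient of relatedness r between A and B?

0.15625

Relatedness sums over independent paths through distinct common ancestors.
A and B are related in two ways: second cousins through their fathers (r = 1/32) and first cousins through their mothers (r = 1/8).
r = 1/32 + 1/8 = 0.15625.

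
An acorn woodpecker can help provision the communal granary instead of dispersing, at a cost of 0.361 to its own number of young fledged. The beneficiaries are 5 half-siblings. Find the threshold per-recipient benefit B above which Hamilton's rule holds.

r to a half-sibling = 1/4 (half-sibs share one parent — one path of length 2: r = (1/2)^2 = 1/4).
Hamilton's rule with n recipients of equal r: n·r·B > C, so B > C/(n·r) = 0.361/(5·0.25) = 0.2888.

0.2888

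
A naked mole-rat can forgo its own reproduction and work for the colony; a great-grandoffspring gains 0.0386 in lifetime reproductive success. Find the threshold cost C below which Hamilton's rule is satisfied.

r to a great-grandoffspring = 1/8 (three parent–offspring links: r = (1/2)^3 = 1/8).
Hamilton's rule: n·r·B > C, so the trait is favored while C < n·r·B = 1·0.125·0.0386 = 0.004825.

0.004825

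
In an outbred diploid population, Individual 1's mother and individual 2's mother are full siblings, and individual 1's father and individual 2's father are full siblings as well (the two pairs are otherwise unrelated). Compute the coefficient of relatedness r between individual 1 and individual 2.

0.25

Independent pedigree routes through distinct common ancestors add.
Individual 1 and individual 2 are related in two ways: first cousins through their mothers (r = 1/8) and first cousins through their fathers (r = 1/8) — i.e. double first cousins.
r = 1/8 + 1/8 = 1/4 = 0.25.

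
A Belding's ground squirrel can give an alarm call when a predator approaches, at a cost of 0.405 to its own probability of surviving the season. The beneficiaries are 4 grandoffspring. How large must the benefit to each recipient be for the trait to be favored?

r to a grandoffspring = 0.25 (two parent–offspring links: r = (1/2)^2 = 1/4).
Hamilton's rule with n recipients of equal r: n·r·B > C, so B > C/(n·r) = 0.405/(4·0.25) = 0.405.

0.405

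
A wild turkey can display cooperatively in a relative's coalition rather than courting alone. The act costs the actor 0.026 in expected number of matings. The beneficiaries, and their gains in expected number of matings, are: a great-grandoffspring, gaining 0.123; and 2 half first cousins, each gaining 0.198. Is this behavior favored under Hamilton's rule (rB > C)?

Hamilton's rule: the trait is favored when the sum of r·B over every recipient exceeds the actor's cost C.
r to a great-grandoffspring = 1/8 (three parent–offspring links: r = (1/2)^3 = 1/8).
r to a half first cousin = 0.0625 (half first cousins share one grandparent — one path of length 4: r = (1/2)^4 = 1/16).
Summing one r·B term per recipient: 1·0.125·0.123 + 2·0.0625·0.198 = 0.040125.
0.040125 > 0.026: the indirect benefit exceeds the cost.

Yes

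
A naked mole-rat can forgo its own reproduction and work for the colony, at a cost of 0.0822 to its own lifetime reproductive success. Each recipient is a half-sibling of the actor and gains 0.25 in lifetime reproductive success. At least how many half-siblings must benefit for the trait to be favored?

2

r to a half-sibling = 1/4 (half-sibs share one parent — one path of length 2: r = (1/2)^2 = 1/4).
Hamilton's rule: n·r·B > C  ⇒  n > C/(r·B) = 0.0822/(0.25·0.25) = 1.315.
The smallest integer exceeding 1.315 is 2.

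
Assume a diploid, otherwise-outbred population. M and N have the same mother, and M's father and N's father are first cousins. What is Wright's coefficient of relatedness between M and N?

0.28125

With two independent routes of shared ancestry, r is the sum of the two contributions.
M and N are related in two ways: half-sibs through their shared mother (r = 1/4) and second cousins through their fathers (r = 1/32).
r = 1/4 + 1/32 = 9/32 = 0.28125.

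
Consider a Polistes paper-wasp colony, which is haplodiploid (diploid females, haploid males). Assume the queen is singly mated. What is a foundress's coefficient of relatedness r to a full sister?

Haplodiploid full sisters inherit their father's entire haploid genome identically (contributing 1/2) and on average half of their mother's contribution (1/2 · 1/2 = 1/4); r = 1/2 + 1/4 = 3/4.

0.75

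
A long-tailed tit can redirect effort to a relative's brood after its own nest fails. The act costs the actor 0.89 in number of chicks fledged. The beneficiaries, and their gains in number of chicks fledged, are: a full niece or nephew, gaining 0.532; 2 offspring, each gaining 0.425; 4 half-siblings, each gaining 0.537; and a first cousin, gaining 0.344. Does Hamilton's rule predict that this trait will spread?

Hamilton's rule: the trait is favored when the sum of r·B over every recipient exceeds the actor's cost C.
r to a full niece or nephew = 1/4 (full aunt/uncle↔niece/nephew: two paths of length 3 through the shared grandparent pair: r = 2·(1/2)^3 = 1/4).
r to an offspring = 1/2 (one parent–offspring link: r = (1/2)^1 = 1/2).
r to a half-sibling = 0.25 (half-sibs share one parent — one path of length 2: r = (1/2)^2 = 1/4).
r to a first cousin = 0.125 (first cousins share one grandparent pair — two paths of length 4: r = 2·(1/2)^4 = 1/8).
Summing one r·B term per recipient: 1·0.25·0.532 + 2·0.5·0.425 + 4·0.25·0.537 + 1·0.125·0.344 = 1.138.
1.138 > 0.89: the indirect benefit exceeds the cost.

Yes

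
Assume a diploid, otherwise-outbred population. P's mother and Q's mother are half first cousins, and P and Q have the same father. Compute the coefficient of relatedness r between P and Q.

0.265625

Wright's path rule: contributions from independent ancestry routes add.
P and Q are related in two ways: half second cousins through their mothers (r = 1/64) and half-sibs through their shared father (r = 1/4).
r = 1/64 + 1/4 = 0.265625.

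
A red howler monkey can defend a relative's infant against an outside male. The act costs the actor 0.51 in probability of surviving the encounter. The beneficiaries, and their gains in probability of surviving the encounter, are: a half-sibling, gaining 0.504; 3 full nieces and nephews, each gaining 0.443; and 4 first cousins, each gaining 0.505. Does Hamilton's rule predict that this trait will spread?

Hamilton's rule: the trait is favored when the sum of r·B over every recipient exceeds the actor's cost C.
r to a half-sibling = 1/4 (half-sibs share one parent — one path of length 2: r = (1/2)^2 = 1/4).
r to a full niece or nephew = 1/4 (full aunt/uncle↔niece/nephew: two paths of length 3 through the shared grandparent pair: r = 2·(1/2)^3 = 1/4).
r to a first cousin = 0.125 (first cousins share one grandparent pair — two paths of length 4: r = 2·(1/2)^4 = 1/8).
Summing one r·B term per recipient: 1·0.25·0.504 + 3·0.25·0.443 + 4·0.125·0.505 = 0.71075.
0.71075 > 0.51: the indirect benefit exceeds the cost.

Yes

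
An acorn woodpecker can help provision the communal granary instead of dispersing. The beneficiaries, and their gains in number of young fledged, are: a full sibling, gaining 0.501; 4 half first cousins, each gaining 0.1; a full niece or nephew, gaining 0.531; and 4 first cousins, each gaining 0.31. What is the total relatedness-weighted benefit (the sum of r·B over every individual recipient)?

r to a full sibling = 1/2 (full sibs share both parents — two paths of length 2: r = 2·(1/2)^2 = 1/2).
r to a half first cousin = 1/16 (half first cousins share one grandparent — one path of length 4: r = (1/2)^4 = 1/16).
r to a full niece or nephew = 1/4 (full aunt/uncle↔niece/nephew: two paths of length 3 through the shared grandparent pair: r = 2·(1/2)^3 = 1/4).
r to a first cousin = 0.125 (first cousins share one grandparent pair — two paths of length 4: r = 2·(1/2)^4 = 1/8).
Summing one r·B term per recipient: 1·0.5·0.501 + 4·0.0625·0.1 + 1·0.25·0.531 + 4·0.125·0.31 = 0.56325.

0.56325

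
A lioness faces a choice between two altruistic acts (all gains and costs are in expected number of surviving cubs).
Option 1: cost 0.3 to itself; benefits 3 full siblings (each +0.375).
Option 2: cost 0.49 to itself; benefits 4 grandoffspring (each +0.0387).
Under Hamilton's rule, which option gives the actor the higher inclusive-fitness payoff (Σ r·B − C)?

Option 1

Option 1: r to a full sibling = 0.5.
Option 1: Σ r·B − C = (3·0.5·0.375) − 0.3 = 0.2625.
Option 2: r to a grandoffspring = 0.25.
Option 2: Σ r·B − C = (4·0.25·0.0387) − 0.49 = -0.4513.
Option 1 has the higher net inclusive-fitness payoff.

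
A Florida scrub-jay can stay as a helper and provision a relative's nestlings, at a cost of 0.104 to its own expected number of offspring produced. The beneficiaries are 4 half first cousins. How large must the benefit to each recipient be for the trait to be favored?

0.416

r to a half first cousin = 1/16 (half first cousins share one grandparent — one path of length 4: r = (1/2)^4 = 1/16).
Hamilton's rule with n recipients of equal r: n·r·B > C, so B > C/(n·r) = 0.104/(4·0.0625) = 0.416.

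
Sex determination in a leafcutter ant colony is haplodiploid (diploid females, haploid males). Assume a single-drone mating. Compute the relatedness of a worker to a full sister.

Haplodiploid full sisters inherit their father's entire haploid genome identically (contributing 1/2) and on average half of their mother's contribution (1/2 · 1/2 = 1/4); r = 1/2 + 1/4 = 3/4.

0.75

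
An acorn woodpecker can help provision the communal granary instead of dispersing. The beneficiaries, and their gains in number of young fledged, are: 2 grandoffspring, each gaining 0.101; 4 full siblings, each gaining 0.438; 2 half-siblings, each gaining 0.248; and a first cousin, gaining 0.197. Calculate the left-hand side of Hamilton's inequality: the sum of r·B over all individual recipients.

1.075125

r to a grandoffspring = 0.25 (two parent–offspring links: r = (1/2)^2 = 1/4).
r to a full sibling = 1/2 (full sibs share both parents — two paths of length 2: r = 2·(1/2)^2 = 1/2).
r to a half-sibling = 1/4 (half-sibs share one parent — one path of length 2: r = (1/2)^2 = 1/4).
r to a first cousin = 1/8 (first cousins share one grandparent pair — two paths of length 4: r = 2·(1/2)^4 = 1/8).
Summing one r·B term per recipient: 2·0.25·0.101 + 4·0.5·0.438 + 2·0.25·0.248 + 1·0.125·0.197 = 1.075125.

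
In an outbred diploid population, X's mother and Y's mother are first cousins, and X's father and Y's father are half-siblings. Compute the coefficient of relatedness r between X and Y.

Relatedness sums over independent paths through distinct common ancestors.
X and Y are related in two ways: second cousins through their mothers (r = 1/32) and half first cousins through their fathers (r = 1/16).
r = 1/32 + 1/16 = 0.09375.

0.09375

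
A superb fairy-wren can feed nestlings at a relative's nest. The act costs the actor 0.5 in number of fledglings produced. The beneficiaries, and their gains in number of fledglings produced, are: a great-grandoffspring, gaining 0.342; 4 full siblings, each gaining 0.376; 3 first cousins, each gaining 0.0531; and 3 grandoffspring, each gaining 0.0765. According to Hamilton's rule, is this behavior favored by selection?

Hamilton's rule: the trait is favored when the sum of r·B over every recipient exceeds the actor's cost C.
r to a great-grandoffspring = 1/8 (three parent–offspring links: r = (1/2)^3 = 1/8).
r to a full sibling = 1/2 (full sibs share both parents — two paths of length 2: r = 2·(1/2)^2 = 1/2).
r to a first cousin = 0.125 (first cousins share one grandparent pair — two paths of length 4: r = 2·(1/2)^4 = 1/8).
r to a grandoffspring = 0.25 (two parent–offspring links: r = (1/2)^2 = 1/4).
Summing one r·B term per recipient: 1·0.125·0.342 + 4·0.5·0.376 + 3·0.125·0.0531 + 3·0.25·0.0765 = 0.8720375.
0.8720375 > 0.5: the indirect benefit exceeds the cost.

Yes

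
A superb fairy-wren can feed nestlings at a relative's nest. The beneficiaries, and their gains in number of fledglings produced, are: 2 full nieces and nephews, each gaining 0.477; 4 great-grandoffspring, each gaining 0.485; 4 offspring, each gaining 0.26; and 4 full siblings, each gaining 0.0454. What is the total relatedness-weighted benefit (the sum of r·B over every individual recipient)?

r to a full niece or nephew = 1/4 (full aunt/uncle↔niece/nephew: two paths of length 3 through the shared grandparent pair: r = 2·(1/2)^3 = 1/4).
r to a great-grandoffspring = 0.125 (three parent–offspring links: r = (1/2)^3 = 1/8).
r to an offspring = 1/2 (one parent–offspring link: r = (1/2)^1 = 1/2).
r to a full sibling = 0.5 (full sibs share both parents — two paths of length 2: r = 2·(1/2)^2 = 1/2).
Summing one r·B term per recipient: 2·0.25·0.477 + 4·0.125·0.485 + 4·0.5·0.26 + 4·0.5·0.0454 = 1.0918.

1.0918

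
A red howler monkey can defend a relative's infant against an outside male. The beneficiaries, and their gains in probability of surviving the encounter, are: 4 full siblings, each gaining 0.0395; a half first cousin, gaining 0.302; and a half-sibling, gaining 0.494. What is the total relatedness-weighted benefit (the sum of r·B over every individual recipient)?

0.221375

r to a full sibling = 1/2 (full sibs share both parents — two paths of length 2: r = 2·(1/2)^2 = 1/2).
r to a half first cousin = 0.0625 (half first cousins share one grandparent — one path of length 4: r = (1/2)^4 = 1/16).
r to a half-sibling = 0.25 (half-sibs share one parent — one path of length 2: r = (1/2)^2 = 1/4).
Summing one r·B term per recipient: 4·0.5·0.0395 + 1·0.0625·0.302 + 1·0.25·0.494 = 0.221375.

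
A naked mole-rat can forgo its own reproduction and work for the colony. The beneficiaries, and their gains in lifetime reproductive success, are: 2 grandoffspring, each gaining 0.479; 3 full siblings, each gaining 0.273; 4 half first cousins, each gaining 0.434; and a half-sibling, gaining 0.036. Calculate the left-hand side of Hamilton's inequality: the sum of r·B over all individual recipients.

0.7665

r to a grandoffspring = 1/4 (two parent–offspring links: r = (1/2)^2 = 1/4).
r to a full sibling = 0.5 (full sibs share both parents — two paths of length 2: r = 2·(1/2)^2 = 1/2).
r to a half first cousin = 0.0625 (half first cousins share one grandparent — one path of length 4: r = (1/2)^4 = 1/16).
r to a half-sibling = 0.25 (half-sibs share one parent — one path of length 2: r = (1/2)^2 = 1/4).
Summing one r·B term per recipient: 2·0.25·0.479 + 3·0.5·0.273 + 4·0.0625·0.434 + 1·0.25·0.036 = 0.7665.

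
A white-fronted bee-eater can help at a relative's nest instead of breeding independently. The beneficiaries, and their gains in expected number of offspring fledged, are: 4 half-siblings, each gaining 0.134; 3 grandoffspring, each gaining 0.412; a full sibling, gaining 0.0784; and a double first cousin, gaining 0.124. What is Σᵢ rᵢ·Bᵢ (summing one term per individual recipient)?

0.5132

r to a half-sibling = 0.25 (half-sibs share one parent — one path of length 2: r = (1/2)^2 = 1/4).
r to a grandoffspring = 0.25 (two parent–offspring links: r = (1/2)^2 = 1/4).
r to a full sibling = 1/2 (full sibs share both parents — two paths of length 2: r = 2·(1/2)^2 = 1/2).
r to a double first cousin = 0.25 (double first cousins share both grandparent pairs — four paths of length 4: r = 4·(1/2)^4 = 1/4).
Summing one r·B term per recipient: 4·0.25·0.134 + 3·0.25·0.412 + 1·0.5·0.0784 + 1·0.25·0.124 = 0.5132.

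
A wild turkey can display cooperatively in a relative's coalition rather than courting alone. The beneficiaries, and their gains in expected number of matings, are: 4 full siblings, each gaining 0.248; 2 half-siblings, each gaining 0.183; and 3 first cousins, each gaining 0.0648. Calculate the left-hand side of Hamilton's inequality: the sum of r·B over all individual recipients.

r to a full sibling = 0.5 (full sibs share both parents — two paths of length 2: r = 2·(1/2)^2 = 1/2).
r to a half-sibling = 0.25 (half-sibs share one parent — one path of length 2: r = (1/2)^2 = 1/4).
r to a first cousin = 1/8 (first cousins share one grandparent pair — two paths of length 4: r = 2·(1/2)^4 = 1/8).
Summing one r·B term per recipient: 4·0.5·0.248 + 2·0.25·0.183 + 3·0.125·0.0648 = 0.6118.

0.6118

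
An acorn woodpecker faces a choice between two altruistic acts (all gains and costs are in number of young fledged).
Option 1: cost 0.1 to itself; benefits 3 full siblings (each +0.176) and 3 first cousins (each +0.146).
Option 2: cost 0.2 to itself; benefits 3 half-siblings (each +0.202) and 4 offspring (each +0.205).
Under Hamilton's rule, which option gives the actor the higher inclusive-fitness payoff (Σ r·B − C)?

Option 2

Option 1: r to a full sibling = 0.5.
Option 1: r to a first cousin = 0.125.
Option 1: Σ r·B − C = (3·0.5·0.176 + 3·0.125·0.146) − 0.1 = 0.21875.
Option 2: r to a half-sibling = 0.25.
Option 2: r to an offspring = 0.5.
Option 2: Σ r·B − C = (3·0.25·0.202 + 4·0.5·0.205) − 0.2 = 0.3615.
Option 2 has the higher net inclusive-fitness payoff.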